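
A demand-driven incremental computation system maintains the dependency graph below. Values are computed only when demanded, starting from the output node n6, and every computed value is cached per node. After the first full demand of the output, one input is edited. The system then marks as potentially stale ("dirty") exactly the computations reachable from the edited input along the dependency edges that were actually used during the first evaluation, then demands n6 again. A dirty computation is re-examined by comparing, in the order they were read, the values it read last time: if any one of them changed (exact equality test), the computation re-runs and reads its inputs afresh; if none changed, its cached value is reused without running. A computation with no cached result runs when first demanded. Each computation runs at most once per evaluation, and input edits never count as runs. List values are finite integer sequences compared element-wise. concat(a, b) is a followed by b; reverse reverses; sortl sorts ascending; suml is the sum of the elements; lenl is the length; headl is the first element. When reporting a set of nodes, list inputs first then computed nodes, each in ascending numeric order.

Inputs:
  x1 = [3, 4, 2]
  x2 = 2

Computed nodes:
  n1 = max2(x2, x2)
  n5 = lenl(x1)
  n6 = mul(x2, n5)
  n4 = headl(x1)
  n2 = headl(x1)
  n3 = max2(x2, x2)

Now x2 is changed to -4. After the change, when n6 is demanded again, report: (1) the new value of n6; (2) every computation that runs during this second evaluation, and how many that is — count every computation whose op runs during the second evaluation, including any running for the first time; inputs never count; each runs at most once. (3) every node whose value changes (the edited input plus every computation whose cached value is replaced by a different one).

First evaluation (everything demanded from the output):
  n5 = lenl([3, 4, 2]) = 3
  n6 = mul(2, 3) = 6

Propagation after the edit:
  n6: runs — x2 2->-4; result -12.

New value of n6: -12.
Computations that run: n6 — 1 in total.
Values that change: x2, n6.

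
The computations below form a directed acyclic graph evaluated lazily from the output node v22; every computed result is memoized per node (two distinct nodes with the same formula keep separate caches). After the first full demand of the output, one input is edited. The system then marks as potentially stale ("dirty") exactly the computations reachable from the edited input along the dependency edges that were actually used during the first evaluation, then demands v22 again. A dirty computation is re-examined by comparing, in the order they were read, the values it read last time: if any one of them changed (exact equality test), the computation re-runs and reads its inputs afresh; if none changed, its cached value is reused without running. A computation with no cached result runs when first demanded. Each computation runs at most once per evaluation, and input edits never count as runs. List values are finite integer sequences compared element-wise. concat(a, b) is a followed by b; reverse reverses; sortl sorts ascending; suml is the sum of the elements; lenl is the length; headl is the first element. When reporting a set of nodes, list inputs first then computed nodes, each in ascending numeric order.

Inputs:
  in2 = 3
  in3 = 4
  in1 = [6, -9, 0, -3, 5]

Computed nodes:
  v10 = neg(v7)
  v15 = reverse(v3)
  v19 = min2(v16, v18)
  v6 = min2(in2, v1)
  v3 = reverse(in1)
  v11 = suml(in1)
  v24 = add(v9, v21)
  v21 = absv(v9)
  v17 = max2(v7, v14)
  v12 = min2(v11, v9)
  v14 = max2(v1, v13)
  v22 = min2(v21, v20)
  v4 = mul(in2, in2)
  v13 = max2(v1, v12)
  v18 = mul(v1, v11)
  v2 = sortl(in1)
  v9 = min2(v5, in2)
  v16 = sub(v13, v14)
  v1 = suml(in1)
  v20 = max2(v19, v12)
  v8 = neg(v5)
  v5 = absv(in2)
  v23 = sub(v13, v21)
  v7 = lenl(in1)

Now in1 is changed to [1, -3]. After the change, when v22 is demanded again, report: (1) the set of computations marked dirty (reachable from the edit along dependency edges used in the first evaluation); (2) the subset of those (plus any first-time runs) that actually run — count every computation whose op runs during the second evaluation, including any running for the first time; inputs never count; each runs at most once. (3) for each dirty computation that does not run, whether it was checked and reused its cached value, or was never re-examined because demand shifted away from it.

The edit dirties: v1, v11, v12, v13, v14, v16, v18, v19, v20, v22.
9 computations run: v1, v11, v12, v13, v14, v16, v18, v19, v20.
Cache hits after checking: v22.
Note where the cutoff bites: v22 is checked, finds nothing changed, and keeps its cache.

First demand of the output computes:
  v1 = suml([6, -9, 0, -3, 5]) = -1
  v5 = absv(3) = 3
  v9 = min2(3, 3) = 3
  v11 = suml([6, -9, 0, -3, 5]) = -1
  v12 = min2(-1, 3) = -1
  v13 = max2(-1, -1) = -1
  v14 = max2(-1, -1) = -1
  v16 = sub(-1, -1) = 0
  v18 = mul(-1, -1) = 1
  v19 = min2(0, 1) = 0
  v20 = max2(0, -1) = 0
  v21 = absv(3) = 3
  v22 = min2(3, 0) = 0

After the edit, cleaning proceeds:
  v1: a read changed (in1 [6, -9, 0, -3, 5]->[1, -3]) — executes, giving -2.
  v11: a read changed (in1 [6, -9, 0, -3, 5]->[1, -3]) — executes, giving -2.
  v12: a read changed (v11 -1->-2) — executes, giving -2.
  v13: a read changed (v1 -1->-2; v12 -1->-2) — executes, giving -2.
  v14: a read changed (v1 -1->-2; v13 -1->-2) — executes, giving -2.
  v16: a read changed (v13 -1->-2; v14 -1->-2) — executes, giving 0 — identical to its old value.
  v18: a read changed (v1 -1->-2; v11 -1->-2) — executes, giving 4.
  v19: a read changed (v18 1->4) — executes, giving 0 — identical to its old value.
  v20: a read changed (v12 -1->-2) — executes, giving 0 — identical to its old value.
  v22: dirty, but its reads are unchanged (v21 unchanged, v20 unchanged); cached 0 stands.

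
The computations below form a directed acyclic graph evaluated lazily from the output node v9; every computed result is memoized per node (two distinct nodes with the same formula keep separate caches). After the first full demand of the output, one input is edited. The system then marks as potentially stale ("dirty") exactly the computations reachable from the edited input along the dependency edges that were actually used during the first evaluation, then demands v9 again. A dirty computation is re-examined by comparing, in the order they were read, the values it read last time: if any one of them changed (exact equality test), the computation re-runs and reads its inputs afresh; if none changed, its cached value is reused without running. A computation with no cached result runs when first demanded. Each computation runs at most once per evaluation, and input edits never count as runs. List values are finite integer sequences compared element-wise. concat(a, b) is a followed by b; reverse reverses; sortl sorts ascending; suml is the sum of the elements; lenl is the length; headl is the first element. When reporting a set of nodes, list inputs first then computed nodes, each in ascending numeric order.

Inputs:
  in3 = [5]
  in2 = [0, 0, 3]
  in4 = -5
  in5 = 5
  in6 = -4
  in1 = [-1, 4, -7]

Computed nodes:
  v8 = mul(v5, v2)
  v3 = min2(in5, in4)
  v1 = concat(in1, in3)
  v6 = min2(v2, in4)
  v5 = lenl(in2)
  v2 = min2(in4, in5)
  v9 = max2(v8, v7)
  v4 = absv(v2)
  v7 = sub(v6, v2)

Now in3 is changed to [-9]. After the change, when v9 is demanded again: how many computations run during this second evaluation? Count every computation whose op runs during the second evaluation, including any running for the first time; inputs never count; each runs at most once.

0 computations run: none.
Note the shortcut — in3 feeds only undemanded nodes, so no recomputation happens.

First demand of the output computes:
  v2 = min2(-5, 5) = -5
  v5 = lenl([0, 0, 3]) = 3
  v6 = min2(-5, -5) = -5
  v7 = sub(-5, -5) = 0
  v8 = mul(3, -5) = -15
  v9 = max2(-15, 0) = 0

After the edit, cleaning proceeds:
  in3 only reaches undemanded nodes; the second demand re-runs nothing.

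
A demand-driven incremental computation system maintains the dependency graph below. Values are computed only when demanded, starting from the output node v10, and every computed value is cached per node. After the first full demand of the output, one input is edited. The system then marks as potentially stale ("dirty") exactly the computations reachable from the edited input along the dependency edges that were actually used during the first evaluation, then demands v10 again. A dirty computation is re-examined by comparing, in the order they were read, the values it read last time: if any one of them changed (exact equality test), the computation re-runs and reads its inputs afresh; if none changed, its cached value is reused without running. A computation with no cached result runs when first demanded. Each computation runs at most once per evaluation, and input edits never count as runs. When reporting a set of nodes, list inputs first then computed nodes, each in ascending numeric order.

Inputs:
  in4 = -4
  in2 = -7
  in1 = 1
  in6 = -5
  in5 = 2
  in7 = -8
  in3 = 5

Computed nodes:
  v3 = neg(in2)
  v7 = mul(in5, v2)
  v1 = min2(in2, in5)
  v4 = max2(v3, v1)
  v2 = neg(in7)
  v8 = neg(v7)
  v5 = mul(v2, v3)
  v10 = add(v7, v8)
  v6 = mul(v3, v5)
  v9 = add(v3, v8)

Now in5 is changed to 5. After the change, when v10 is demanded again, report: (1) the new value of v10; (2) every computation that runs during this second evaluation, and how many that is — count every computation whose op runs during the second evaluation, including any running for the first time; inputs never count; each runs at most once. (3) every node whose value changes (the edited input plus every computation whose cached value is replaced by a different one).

New value of v10: 0.
Computations that run: v7, v8, v10 — 3 in total.
Values that change: in5, v7, v8.

First evaluation (everything demanded from the output):
  v2 = neg(-8) = 8
  v7 = mul(2, 8) = 16
  v8 = neg(16) = -16
  v10 = add(16, -16) = 0

Propagation after the edit:
  v7: runs — in5 2->5; result 40.
  v8: runs — v7 16->40; result -40.
  v10: runs — v7 16->40; v8 -16->-40; result 0 (same value as before).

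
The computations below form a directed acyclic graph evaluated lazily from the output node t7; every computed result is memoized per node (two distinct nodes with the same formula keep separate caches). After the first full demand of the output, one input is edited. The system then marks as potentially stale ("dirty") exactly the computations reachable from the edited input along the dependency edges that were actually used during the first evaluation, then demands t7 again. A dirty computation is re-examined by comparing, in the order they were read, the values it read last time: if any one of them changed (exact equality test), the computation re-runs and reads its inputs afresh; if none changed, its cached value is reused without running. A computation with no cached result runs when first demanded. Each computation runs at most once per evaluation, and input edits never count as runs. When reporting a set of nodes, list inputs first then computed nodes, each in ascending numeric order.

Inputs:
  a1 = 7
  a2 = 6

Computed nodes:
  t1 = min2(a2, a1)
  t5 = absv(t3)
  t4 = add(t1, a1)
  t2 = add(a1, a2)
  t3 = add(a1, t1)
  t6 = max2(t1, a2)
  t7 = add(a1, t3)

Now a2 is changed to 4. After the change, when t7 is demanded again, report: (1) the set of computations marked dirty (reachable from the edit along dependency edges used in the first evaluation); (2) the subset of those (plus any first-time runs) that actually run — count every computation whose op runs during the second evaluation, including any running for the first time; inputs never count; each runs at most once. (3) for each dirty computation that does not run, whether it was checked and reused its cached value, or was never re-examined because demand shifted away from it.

The edit dirties: t1, t3, t7.
3 computations run: t1, t3, t7.
No dirty computation escaped a run.

First demand of the output computes:
  t1 = min2(6, 7) = 6
  t3 = add(7, 6) = 13
  t7 = add(7, 13) = 20

After the edit, cleaning proceeds:
  t1: a read changed (a2 6->4) — executes, giving 4.
  t3: a read changed (t1 6->4) — executes, giving 11.
  t7: a read changed (t3 13->11) — executes, giving 18.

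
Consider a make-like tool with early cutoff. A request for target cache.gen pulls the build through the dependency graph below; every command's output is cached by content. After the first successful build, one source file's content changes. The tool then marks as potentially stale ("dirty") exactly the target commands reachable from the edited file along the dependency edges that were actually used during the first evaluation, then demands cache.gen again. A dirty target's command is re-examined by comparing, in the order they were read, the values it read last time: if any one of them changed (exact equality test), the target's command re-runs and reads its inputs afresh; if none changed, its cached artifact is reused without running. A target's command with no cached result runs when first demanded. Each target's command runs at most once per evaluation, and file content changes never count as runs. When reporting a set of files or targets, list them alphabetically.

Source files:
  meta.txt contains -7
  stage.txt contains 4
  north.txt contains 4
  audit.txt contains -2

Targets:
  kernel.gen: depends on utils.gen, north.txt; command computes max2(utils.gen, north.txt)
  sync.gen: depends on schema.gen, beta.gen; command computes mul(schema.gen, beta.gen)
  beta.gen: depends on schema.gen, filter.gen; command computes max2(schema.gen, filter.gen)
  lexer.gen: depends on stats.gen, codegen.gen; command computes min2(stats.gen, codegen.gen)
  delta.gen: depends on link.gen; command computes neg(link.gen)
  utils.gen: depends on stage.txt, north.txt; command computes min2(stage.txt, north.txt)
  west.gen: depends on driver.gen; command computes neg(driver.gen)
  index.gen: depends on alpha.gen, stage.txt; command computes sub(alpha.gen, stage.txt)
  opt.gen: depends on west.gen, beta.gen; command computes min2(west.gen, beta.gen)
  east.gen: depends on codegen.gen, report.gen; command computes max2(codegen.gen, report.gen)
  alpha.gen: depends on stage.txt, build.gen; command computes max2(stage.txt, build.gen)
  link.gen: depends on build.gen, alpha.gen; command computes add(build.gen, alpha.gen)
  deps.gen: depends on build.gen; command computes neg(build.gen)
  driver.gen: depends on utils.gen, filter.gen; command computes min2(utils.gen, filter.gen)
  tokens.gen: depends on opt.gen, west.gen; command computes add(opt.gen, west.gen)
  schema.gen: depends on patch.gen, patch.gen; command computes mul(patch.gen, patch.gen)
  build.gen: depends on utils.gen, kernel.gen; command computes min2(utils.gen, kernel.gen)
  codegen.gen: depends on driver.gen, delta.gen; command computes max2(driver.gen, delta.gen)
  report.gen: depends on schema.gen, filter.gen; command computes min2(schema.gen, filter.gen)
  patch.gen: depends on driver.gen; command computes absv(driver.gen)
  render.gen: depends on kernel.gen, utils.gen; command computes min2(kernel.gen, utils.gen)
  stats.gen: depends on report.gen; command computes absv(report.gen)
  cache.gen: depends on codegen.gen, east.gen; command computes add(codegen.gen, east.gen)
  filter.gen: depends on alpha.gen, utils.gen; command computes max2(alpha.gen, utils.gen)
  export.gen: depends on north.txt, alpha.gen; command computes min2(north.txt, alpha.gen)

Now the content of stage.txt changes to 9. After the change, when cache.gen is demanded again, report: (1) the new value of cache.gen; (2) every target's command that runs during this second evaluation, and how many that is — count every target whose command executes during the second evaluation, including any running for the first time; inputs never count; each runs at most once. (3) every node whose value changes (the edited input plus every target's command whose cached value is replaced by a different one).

First demand of the output computes:
  utils.gen = min2(4, 4) = 4
  kernel.gen = max2(4, 4) = 4
  build.gen = min2(4, 4) = 4
  alpha.gen = max2(4, 4) = 4
  filter.gen = max2(4, 4) = 4
  driver.gen = min2(4, 4) = 4
  link.gen = add(4, 4) = 8
  delta.gen = neg(8) = -8
  codegen.gen = max2(4, -8) = 4
  patch.gen = absv(4) = 4
  schema.gen = mul(4, 4) = 16
  report.gen = min2(16, 4) = 4
  east.gen = max2(4, 4) = 4
  cache.gen = add(4, 4) = 8

After the edit, cleaning proceeds:
  utils.gen: a read changed (stage.txt 4->9) — executes, giving 4 — identical to its old value.
  kernel.gen: dirty, but its reads are unchanged (utils.gen unchanged, north.txt unchanged); cached 4 stands.
  build.gen: dirty, but its reads are unchanged (utils.gen unchanged, kernel.gen unchanged); cached 4 stands.
  alpha.gen: a read changed (stage.txt 4->9) — executes, giving 9.
  filter.gen: a read changed (alpha.gen 4->9) — executes, giving 9.
  driver.gen: a read changed (filter.gen 4->9) — executes, giving 4 — identical to its old value.
  link.gen: a read changed (alpha.gen 4->9) — executes, giving 13.
  delta.gen: a read changed (link.gen 8->13) — executes, giving -13.
  codegen.gen: a read changed (delta.gen -8->-13) — executes, giving 4 — identical to its old value.
  patch.gen: dirty, but its reads are unchanged (driver.gen unchanged); cached 4 stands.
  schema.gen: dirty, but its reads are unchanged (patch.gen unchanged, patch.gen unchanged); cached 16 stands.
  report.gen: a read changed (filter.gen 4->9) — executes, giving 9.
  east.gen: a read changed (report.gen 4->9) — executes, giving 9.
  cache.gen: a read changed (east.gen 4->9) — executes, giving 13.

Note where the cutoff bites: kernel.gen is checked, finds nothing changed, and keeps its cache.

Demanding cache.gen again yields 13.
10 target commands run: alpha.gen, cache.gen, codegen.gen, delta.gen, driver.gen, east.gen, filter.gen, link.gen, report.gen, utils.gen.
The nodes whose values change: alpha.gen, cache.gen, delta.gen, east.gen, filter.gen, link.gen, report.gen, stage.txt.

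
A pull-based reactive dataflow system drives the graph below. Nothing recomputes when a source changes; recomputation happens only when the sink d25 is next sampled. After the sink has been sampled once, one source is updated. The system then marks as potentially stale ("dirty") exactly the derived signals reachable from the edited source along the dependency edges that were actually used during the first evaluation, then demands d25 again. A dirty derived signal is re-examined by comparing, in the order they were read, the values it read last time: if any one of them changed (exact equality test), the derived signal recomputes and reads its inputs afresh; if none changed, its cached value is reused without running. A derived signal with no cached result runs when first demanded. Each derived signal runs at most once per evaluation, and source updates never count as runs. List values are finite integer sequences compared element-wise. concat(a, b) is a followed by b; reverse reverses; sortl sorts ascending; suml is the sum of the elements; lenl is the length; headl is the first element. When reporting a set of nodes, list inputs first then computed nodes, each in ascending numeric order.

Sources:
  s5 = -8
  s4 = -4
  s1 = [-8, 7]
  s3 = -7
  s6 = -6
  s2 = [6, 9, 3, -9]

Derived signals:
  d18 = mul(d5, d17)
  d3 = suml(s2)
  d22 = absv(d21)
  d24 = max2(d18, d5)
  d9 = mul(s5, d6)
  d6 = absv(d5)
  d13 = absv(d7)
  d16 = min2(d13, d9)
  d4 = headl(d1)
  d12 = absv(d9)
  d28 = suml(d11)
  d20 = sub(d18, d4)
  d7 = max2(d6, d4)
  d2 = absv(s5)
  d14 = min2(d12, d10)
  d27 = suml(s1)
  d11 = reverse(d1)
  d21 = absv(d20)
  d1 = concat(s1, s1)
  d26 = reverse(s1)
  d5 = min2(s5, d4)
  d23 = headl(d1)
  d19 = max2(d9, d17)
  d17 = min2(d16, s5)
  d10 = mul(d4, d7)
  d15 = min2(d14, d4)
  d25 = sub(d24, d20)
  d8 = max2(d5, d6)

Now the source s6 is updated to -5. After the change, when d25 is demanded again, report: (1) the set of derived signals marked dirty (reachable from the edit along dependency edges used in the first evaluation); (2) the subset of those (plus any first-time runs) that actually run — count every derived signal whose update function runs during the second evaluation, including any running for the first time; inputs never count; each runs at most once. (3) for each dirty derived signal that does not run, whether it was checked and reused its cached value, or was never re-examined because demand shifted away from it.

Marked dirty: none.
Derived signals that run: none — 0 in total.
Every dirty derived signal ran.
Key observation: s6 is never demanded by the output, so the edit triggers no recomputation at all.

First evaluation (everything demanded from the output):
  d1 = concat([-8, 7], [-8, 7]) = [-8, 7, -8, 7]
  d4 = headl([-8, 7, -8, 7]) = -8
  d5 = min2(-8, -8) = -8
  d6 = absv(-8) = 8
  d7 = max2(8, -8) = 8
  d9 = mul(-8, 8) = -64
  d13 = absv(8) = 8
  d16 = min2(8, -64) = -64
  d17 = min2(-64, -8) = -64
  d18 = mul(-8, -64) = 512
  d20 = sub(512, -8) = 520
  d24 = max2(512, -8) = 512
  d25 = sub(512, 520) = -8

Propagation after the edit:
  s6 feeds no computation that the output demands — nothing is marked dirty and nothing runs.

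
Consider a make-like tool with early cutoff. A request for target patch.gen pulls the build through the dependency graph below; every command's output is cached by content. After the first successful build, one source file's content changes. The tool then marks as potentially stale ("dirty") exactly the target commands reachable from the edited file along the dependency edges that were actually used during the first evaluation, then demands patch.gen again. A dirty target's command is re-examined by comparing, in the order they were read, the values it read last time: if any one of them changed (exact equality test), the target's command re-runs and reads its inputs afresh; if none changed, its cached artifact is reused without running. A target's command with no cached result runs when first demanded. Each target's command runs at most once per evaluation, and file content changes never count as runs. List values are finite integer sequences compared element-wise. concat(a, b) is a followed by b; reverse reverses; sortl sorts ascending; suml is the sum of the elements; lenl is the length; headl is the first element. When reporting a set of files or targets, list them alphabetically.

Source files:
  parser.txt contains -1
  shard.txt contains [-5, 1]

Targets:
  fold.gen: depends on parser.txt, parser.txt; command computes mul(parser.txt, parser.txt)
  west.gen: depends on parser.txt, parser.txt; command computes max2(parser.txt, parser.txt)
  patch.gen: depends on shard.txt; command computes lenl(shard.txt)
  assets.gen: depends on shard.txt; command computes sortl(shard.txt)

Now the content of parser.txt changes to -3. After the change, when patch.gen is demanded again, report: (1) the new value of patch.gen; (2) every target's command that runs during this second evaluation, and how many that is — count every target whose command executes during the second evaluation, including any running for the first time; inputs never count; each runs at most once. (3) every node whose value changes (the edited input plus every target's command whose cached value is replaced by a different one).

First demand of the output computes:
  patch.gen = lenl([-5, 1]) = 2

After the edit, cleaning proceeds:
  parser.txt only reaches undemanded nodes; the second demand re-runs nothing.

Note the shortcut — parser.txt feeds only undemanded nodes, so no recomputation happens.

Demanding patch.gen again yields 2.
0 target commands run: none.
The nodes whose values change: parser.txt.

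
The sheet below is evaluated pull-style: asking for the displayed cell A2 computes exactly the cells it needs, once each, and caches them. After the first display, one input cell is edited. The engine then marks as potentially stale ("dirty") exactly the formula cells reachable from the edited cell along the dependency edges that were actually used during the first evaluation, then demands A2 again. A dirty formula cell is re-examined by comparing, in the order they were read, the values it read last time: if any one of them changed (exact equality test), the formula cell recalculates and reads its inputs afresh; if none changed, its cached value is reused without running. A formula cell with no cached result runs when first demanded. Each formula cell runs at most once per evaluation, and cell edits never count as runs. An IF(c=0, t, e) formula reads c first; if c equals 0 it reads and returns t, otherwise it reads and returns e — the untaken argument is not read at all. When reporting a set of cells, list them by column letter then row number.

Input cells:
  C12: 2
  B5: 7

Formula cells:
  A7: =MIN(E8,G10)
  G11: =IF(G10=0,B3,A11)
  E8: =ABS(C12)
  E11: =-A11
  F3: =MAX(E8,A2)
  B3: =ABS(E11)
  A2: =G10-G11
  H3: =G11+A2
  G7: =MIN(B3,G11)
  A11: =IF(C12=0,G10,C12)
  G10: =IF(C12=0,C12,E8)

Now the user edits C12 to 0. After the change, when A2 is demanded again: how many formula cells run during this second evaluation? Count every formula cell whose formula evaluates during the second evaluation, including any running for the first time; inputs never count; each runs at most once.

6 formula cells run: A2, A11, B3, E11, G10, G11.
Note the branch switch — demand abandons E8, which is never re-examined.

First demand of the output computes:
  E8 = ABS(2) = 2
  G10 = IF(C12=0: C12=2 -> else branch E8) = 2
  A11 = IF(C12=0: C12=2 -> else branch C12) = 2
  G11 = IF(G10=0: G10=2 -> else branch A11) = 2
  A2 = 2 - 2 = 0

After the edit, cleaning proceeds:
  E8: stays stale; no demand reaches it after the flip.
  G10: a read changed (C12 2->0) — executes, giving 0.
  A11: a read changed (C12 2->0; C12 2->0) — executes, giving 0.
  E11: had never run; runs now, result 0.
  B3: had never run; runs now, result 0.
  G11: a read changed (G10 2->0; A11 2->0) — executes, giving 0.
  A2: a read changed (G10 2->0; G11 2->0) — executes, giving 0 — identical to its old value.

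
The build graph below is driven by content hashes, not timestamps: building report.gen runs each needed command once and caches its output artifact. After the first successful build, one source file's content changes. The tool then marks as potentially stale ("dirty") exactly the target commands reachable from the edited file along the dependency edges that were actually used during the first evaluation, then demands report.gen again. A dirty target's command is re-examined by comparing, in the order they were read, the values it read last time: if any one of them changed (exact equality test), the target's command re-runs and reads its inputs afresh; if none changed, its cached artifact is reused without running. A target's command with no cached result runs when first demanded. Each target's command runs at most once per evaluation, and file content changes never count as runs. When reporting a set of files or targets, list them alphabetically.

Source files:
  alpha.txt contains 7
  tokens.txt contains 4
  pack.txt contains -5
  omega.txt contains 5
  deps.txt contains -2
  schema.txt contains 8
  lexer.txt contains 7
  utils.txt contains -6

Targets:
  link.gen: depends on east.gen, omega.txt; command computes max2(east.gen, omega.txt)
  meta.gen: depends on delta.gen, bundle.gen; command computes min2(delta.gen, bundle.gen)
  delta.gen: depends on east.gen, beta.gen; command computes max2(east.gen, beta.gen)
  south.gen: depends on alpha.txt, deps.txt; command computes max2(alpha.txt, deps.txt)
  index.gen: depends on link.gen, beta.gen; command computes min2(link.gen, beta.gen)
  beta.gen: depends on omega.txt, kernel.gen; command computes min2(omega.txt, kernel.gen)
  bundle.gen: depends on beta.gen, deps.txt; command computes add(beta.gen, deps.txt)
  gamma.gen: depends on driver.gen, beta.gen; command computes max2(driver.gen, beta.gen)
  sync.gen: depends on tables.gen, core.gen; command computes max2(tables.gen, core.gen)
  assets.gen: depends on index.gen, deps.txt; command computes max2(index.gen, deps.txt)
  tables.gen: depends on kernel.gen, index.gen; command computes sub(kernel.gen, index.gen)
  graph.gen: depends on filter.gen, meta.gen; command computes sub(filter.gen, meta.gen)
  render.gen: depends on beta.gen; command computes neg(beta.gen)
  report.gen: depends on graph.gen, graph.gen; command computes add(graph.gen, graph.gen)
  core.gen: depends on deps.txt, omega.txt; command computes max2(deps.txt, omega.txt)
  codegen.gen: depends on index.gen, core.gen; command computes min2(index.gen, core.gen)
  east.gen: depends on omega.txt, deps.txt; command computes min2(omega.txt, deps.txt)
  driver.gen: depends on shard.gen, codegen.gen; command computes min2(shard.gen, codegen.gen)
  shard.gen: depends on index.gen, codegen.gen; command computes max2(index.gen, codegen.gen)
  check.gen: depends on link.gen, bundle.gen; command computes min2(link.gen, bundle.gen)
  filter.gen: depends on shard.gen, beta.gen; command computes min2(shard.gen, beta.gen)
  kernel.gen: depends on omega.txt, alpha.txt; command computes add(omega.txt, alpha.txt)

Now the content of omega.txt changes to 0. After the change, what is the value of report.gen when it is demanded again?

Initial pass — values computed on the first demand:
  core.gen = max2(-2, 5) = 5
  east.gen = min2(5, -2) = -2
  kernel.gen = add(5, 7) = 12
  beta.gen = min2(5, 12) = 5
  bundle.gen = add(5, -2) = 3
  delta.gen = max2(-2, 5) = 5
  link.gen = max2(-2, 5) = 5
  index.gen = min2(5, 5) = 5
  codegen.gen = min2(5, 5) = 5
  meta.gen = min2(5, 3) = 3
  shard.gen = max2(5, 5) = 5
  filter.gen = min2(5, 5) = 5
  graph.gen = sub(5, 3) = 2
  report.gen = add(2, 2) = 4

Second demand — change propagation:
  core.gen: re-runs because omega.txt 5->0; new result 0.
  east.gen: re-runs because omega.txt 5->0; new result -2 (unchanged).
  kernel.gen: re-runs because omega.txt 5->0; new result 7.
  beta.gen: re-runs because omega.txt 5->0; kernel.gen 12->7; new result 0.
  bundle.gen: re-runs because beta.gen 5->0; new result -2.
  delta.gen: re-runs because beta.gen 5->0; new result 0.
  link.gen: re-runs because omega.txt 5->0; new result 0.
  index.gen: re-runs because link.gen 5->0; beta.gen 5->0; new result 0.
  codegen.gen: re-runs because index.gen 5->0; core.gen 5->0; new result 0.
  meta.gen: re-runs because delta.gen 5->0; bundle.gen 3->-2; new result -2.
  shard.gen: re-runs because index.gen 5->0; codegen.gen 5->0; new result 0.
  filter.gen: re-runs because shard.gen 5->0; beta.gen 5->0; new result 0.
  graph.gen: re-runs because filter.gen 5->0; meta.gen 3->-2; new result 2 (unchanged).
  report.gen: re-examined; everything it read last time is the same (graph.gen unchanged, graph.gen unchanged) — cache 4 kept, no run.

The important point: at report.gen every value read last time is unchanged, so the dirty flag clears without a run.

report.gen now evaluates to 4.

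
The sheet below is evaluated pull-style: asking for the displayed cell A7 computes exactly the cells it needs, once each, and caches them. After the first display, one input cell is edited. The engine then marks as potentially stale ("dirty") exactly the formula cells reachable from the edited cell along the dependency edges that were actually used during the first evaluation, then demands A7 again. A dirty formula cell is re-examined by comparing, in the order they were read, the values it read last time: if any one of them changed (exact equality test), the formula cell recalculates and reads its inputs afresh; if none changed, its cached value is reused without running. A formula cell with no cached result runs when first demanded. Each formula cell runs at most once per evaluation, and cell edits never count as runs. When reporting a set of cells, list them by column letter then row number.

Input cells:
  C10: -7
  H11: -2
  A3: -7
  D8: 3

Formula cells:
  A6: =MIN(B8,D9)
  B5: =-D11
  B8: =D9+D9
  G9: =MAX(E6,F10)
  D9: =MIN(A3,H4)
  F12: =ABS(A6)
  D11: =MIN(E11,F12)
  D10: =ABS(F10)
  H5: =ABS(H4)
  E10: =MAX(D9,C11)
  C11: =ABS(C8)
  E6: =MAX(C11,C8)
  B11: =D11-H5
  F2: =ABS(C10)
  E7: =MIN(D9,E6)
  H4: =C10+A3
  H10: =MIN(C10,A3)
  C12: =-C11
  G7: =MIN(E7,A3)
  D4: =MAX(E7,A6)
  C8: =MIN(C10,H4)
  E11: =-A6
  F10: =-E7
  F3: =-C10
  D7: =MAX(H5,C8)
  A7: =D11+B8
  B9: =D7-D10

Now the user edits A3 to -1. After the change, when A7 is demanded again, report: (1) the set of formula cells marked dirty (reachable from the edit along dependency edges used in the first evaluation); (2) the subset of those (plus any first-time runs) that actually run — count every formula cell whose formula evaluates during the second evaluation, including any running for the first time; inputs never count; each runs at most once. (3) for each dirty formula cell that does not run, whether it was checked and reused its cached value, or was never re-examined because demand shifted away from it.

The edit dirties: A6, A7, B8, D9, D11, E11, F12, H4.
8 formula cells run: A6, A7, B8, D9, D11, E11, F12, H4.
No dirty formula cell escaped a run.

First demand of the output computes:
  H4 = -7 + -7 = -14
  D9 = MIN(-7, -14) = -14
  B8 = -14 + -14 = -28
  A6 = MIN(-28, -14) = -28
  E11 = -(-28) = 28
  F12 = ABS(-28) = 28
  D11 = MIN(28, 28) = 28
  A7 = 28 + -28 = 0

After the edit, cleaning proceeds:
  H4: a read changed (A3 -7->-1) — executes, giving -8.
  D9: a read changed (A3 -7->-1; H4 -14->-8) — executes, giving -8.
  B8: a read changed (D9 -14->-8; D9 -14->-8) — executes, giving -16.
  A6: a read changed (B8 -28->-16; D9 -14->-8) — executes, giving -16.
  E11: a read changed (A6 -28->-16) — executes, giving 16.
  F12: a read changed (A6 -28->-16) — executes, giving 16.
  D11: a read changed (E11 28->16; F12 28->16) — executes, giving 16.
  A7: a read changed (D11 28->16; B8 -28->-16) — executes, giving 0 — identical to its old value.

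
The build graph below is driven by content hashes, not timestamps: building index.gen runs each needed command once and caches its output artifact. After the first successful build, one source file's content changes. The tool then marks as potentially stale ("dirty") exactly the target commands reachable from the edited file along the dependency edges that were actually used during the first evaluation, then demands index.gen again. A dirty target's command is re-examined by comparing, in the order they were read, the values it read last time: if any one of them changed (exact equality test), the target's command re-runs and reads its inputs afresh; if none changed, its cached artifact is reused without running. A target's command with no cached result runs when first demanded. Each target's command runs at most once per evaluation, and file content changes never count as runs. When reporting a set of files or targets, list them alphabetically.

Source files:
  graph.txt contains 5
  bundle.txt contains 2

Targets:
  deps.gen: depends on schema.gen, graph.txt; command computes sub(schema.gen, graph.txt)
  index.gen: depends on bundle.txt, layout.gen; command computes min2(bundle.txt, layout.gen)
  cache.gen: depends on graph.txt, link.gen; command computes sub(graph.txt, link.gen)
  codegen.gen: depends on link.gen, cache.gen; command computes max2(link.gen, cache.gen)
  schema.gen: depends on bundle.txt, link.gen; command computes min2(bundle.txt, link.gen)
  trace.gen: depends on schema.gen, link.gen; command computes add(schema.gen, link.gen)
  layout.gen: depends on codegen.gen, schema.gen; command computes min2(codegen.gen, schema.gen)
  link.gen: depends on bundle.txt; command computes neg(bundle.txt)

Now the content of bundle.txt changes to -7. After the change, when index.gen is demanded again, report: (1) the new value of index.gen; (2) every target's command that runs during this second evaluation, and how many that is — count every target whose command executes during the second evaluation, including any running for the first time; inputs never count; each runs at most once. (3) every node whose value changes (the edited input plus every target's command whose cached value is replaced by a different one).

Initial pass — values computed on the first demand:
  link.gen = neg(2) = -2
  cache.gen = sub(5, -2) = 7
  codegen.gen = max2(-2, 7) = 7
  schema.gen = min2(2, -2) = -2
  layout.gen = min2(7, -2) = -2
  index.gen = min2(2, -2) = -2

Second demand — change propagation:
  link.gen: re-runs because bundle.txt 2->-7; new result 7.
  cache.gen: re-runs because link.gen -2->7; new result -2.
  codegen.gen: re-runs because link.gen -2->7; cache.gen 7->-2; new result 7 (unchanged).
  schema.gen: re-runs because bundle.txt 2->-7; link.gen -2->7; new result -7.
  layout.gen: re-runs because schema.gen -2->-7; new result -7.
  index.gen: re-runs because bundle.txt 2->-7; layout.gen -2->-7; new result -7.

index.gen now evaluates to -7.
Run set: cache.gen, codegen.gen, index.gen, layout.gen, link.gen, schema.gen (6 run).
Changed values: bundle.txt, cache.gen, index.gen, layout.gen, link.gen, schema.gen.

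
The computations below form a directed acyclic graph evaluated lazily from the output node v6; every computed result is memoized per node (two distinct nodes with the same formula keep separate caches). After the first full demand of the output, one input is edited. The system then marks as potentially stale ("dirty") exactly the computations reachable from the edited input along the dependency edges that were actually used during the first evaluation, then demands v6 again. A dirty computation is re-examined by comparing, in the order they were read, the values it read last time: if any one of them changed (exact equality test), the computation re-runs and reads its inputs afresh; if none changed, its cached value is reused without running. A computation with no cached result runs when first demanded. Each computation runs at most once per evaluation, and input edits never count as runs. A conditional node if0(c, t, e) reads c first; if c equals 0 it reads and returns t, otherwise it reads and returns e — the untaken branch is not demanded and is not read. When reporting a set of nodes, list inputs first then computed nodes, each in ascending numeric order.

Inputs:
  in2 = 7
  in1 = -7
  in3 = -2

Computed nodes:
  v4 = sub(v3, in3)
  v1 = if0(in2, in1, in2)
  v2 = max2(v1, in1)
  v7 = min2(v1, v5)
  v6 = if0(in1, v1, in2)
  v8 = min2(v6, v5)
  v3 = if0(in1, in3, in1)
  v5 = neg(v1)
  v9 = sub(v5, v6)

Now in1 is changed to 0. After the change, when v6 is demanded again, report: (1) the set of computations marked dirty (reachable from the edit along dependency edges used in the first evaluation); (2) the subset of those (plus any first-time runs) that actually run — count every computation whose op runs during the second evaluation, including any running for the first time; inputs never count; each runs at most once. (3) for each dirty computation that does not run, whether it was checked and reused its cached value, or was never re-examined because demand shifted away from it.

First demand of the output computes:
  v6 = if0(in1=-7 -> else branch in2) = 7

After the edit, cleaning proceeds:
  v1: had never run; runs now, result 7.
  v6: a read changed (in1 -7->0) — executes, giving 7 — identical to its old value.

Note the branch switch — v1 had no cache and runs now for the first time.

The edit dirties: v6.
2 computations run: v1, v6.
No dirty computation escaped a run.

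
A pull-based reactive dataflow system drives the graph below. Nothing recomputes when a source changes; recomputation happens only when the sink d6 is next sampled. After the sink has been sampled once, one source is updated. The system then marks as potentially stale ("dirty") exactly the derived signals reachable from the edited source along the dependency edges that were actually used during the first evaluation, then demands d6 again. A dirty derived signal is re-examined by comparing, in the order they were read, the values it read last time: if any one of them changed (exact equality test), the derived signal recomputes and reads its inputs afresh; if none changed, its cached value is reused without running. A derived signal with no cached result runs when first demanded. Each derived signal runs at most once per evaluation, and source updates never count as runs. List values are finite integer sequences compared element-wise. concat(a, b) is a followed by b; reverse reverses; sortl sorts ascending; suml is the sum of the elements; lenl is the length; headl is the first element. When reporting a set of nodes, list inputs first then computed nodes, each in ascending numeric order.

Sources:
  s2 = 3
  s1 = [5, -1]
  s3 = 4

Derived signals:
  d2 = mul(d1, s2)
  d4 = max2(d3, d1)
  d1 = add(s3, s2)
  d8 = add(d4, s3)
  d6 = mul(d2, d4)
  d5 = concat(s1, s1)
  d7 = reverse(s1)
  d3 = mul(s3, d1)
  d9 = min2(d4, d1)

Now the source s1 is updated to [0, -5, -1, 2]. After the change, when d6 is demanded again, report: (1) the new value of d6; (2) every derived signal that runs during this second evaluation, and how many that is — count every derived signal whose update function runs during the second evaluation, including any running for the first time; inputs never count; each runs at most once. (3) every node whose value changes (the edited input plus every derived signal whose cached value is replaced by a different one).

New value of d6: 588.
Derived signals that run: none — 0 in total.
Values that change: s1.
Key observation: s1 is never demanded by the output, so the edit triggers no recomputation at all.

First evaluation (everything demanded from the output):
  d1 = add(4, 3) = 7
  d2 = mul(7, 3) = 21
  d3 = mul(4, 7) = 28
  d4 = max2(28, 7) = 28
  d6 = mul(21, 28) = 588

Propagation after the edit:
  s1 feeds no computation that the output demands — nothing is marked dirty and nothing runs.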